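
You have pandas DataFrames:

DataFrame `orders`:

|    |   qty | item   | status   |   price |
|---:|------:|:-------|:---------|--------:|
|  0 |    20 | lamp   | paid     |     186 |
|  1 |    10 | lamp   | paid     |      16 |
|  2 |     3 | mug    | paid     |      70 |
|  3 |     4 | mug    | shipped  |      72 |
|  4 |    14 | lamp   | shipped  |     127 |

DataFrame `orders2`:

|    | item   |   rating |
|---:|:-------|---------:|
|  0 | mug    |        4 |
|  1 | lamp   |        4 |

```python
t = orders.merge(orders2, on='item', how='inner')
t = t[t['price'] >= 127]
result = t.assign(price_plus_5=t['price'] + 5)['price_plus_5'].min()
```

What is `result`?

132

merge on 'item' (how='inner') → 5 rows:
   qty  item   status  price  rating
0   20  lamp     paid    186       4
1   10  lamp     paid     16       4
2    3   mug     paid     70       4
3    4   mug  shipped     72       4
4   14  lamp  shipped    127       4
filter rows where price >= 127:
   qty  item   status  price  rating
0   20  lamp     paid    186       4
4   14  lamp  shipped    127       4
add column price_plus_5 = t['price'] + 5:
   qty  item   status  price  rating  price_plus_5
0   20  lamp     paid    186       4           191
4   14  lamp  shipped    127       4           132
Reading off the min of column 'price_plus_5', we get 132.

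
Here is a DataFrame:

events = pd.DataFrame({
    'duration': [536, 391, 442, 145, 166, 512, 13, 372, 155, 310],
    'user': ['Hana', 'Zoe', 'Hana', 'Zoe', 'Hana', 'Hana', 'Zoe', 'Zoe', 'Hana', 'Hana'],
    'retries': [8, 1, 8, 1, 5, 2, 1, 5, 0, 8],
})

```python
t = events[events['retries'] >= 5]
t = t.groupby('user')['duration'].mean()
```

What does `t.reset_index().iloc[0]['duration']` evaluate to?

363.5

filter rows where retries >= 5:
   duration  user  retries
0       536  Hana        8
2       442  Hana        8
4       166  Hana        5
7       372   Zoe        5
9       310  Hana        8
group by user, mean of duration:
user
Hana    363.5
Zoe     372.0
Name: duration, dtype: float64
reset_index():
   user  duration
0  Hana     363.5
1   Zoe     372.0
Finally, value at position 0, column 'duration' = 363.5.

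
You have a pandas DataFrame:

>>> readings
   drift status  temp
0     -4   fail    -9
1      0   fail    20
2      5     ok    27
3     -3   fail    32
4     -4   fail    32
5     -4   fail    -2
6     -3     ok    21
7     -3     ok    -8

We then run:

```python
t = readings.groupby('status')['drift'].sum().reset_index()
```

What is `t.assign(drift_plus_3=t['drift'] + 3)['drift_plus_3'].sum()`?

-10

group by status, sum of drift:
status
fail   -15
ok      -1
Name: drift, dtype: int64
reset_index():
  status  drift
0   fail    -15
1     ok     -1
add column drift_plus_3 = t['drift'] + 3:
  status  drift  drift_plus_3
0   fail    -15           -12
1     ok     -1             2
sum of column 'drift_plus_3' → -10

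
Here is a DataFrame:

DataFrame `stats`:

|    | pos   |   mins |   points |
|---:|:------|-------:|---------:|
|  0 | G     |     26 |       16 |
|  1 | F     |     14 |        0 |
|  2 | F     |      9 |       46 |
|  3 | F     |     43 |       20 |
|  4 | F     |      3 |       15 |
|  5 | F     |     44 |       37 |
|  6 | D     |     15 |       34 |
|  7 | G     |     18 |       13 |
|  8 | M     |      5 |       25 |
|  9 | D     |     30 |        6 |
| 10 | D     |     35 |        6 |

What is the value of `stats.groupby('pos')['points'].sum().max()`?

118

group by pos, sum of points:
pos
D     46
F    118
G     29
M     25
Name: points, dtype: int64
Reading off the max of the resulting series, we get 118.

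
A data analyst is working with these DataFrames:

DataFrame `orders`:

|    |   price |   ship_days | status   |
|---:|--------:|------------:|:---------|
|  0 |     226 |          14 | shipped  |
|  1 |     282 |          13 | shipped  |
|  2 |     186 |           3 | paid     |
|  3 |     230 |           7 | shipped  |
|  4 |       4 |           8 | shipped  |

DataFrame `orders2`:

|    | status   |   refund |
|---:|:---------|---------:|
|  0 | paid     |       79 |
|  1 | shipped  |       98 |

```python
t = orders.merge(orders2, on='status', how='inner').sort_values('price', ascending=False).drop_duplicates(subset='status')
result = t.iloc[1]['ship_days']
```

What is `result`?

3

merge on 'status' (how='inner') → 5 rows:
   price  ship_days   status  refund
0    226         14  shipped      98
1    282         13  shipped      98
2    186          3     paid      79
3    230          7  shipped      98
4      4          8  shipped      98
sort by price descending:
   price  ship_days   status  refund
1    282         13  shipped      98
3    230          7  shipped      98
0    226         14  shipped      98
2    186          3     paid      79
4      4          8  shipped      98
drop duplicate status (keep=first):
   price  ship_days   status  refund
1    282         13  shipped      98
2    186          3     paid      79
So iloc[1]['ship_days'] = 3.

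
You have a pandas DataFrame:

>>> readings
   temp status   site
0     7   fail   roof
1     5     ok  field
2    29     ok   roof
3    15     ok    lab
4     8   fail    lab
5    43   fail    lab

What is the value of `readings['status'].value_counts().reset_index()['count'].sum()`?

value_counts of status:
status
fail    3
ok      3
Name: count, dtype: int64
reset_index():
  status  count
0   fail      3
1     ok      3
Reading off the sum of column 'count', we get 6.

6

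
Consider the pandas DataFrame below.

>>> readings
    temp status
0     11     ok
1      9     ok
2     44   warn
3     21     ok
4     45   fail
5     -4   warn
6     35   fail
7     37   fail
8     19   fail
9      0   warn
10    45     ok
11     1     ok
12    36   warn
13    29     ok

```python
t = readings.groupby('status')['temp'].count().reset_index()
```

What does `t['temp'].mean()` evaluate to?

group by status, count of temp:
status
fail    4
ok      6
warn    4
Name: temp, dtype: int64
reset_index():
  status  temp
0   fail     4
1     ok     6
2   warn     4
mean of column 'temp' → 4.66666666667

4.66666666667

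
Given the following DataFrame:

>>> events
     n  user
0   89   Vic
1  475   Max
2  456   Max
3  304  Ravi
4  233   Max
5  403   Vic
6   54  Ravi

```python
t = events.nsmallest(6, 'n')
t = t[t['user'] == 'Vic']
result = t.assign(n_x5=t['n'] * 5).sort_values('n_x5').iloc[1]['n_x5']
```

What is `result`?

take 6 rows with smallest n:
     n  user
6   54  Ravi
0   89   Vic
4  233   Max
3  304  Ravi
5  403   Vic
2  456   Max
filter rows where user == 'Vic':
     n user
0   89  Vic
5  403  Vic
add column n_x5 = t['n'] * 5:
     n user  n_x5
0   89  Vic   445
5  403  Vic  2015
sort by n_x5:
     n user  n_x5
0   89  Vic   445
5  403  Vic  2015
Taking the value at position 1, column 'n_x5' gives 2015.

2015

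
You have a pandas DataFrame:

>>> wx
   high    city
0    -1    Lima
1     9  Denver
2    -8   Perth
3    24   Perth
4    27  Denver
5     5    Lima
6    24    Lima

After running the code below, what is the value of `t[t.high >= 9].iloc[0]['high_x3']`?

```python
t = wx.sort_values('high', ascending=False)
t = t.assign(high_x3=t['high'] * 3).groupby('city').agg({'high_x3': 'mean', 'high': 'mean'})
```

sort by high descending:
   high    city
4    27  Denver
3    24   Perth
6    24    Lima
1     9  Denver
5     5    Lima
0    -1    Lima
2    -8   Perth
add column high_x3 = t['high'] * 3:
   high    city  high_x3
4    27  Denver       81
3    24   Perth       72
6    24    Lima       72
1     9  Denver       27
5     5    Lima       15
0    -1    Lima       -3
2    -8   Perth      -24
group by city: mean(high_x3), mean(high):
        high_x3       high
city                      
Denver     54.0  18.000000
Lima       28.0   9.333333
Perth      24.0   8.000000
filter rows where high >= 9:
        high_x3       high
city                      
Denver     54.0  18.000000
Lima       28.0   9.333333
Finally, value at position 0, column 'high_x3' = 54.0.

54.0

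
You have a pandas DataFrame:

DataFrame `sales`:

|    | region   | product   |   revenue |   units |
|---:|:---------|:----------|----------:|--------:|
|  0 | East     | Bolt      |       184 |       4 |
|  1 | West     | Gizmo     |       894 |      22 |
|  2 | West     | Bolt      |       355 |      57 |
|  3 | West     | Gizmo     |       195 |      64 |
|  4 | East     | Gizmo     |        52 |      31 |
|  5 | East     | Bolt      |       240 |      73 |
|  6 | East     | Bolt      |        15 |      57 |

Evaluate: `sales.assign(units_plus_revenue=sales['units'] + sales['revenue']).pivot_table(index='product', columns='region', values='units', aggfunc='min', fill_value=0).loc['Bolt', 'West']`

57

add column units_plus_revenue = sales['units'] + sales['revenue']:
  region product  revenue  units  units_plus_revenue
0   East    Bolt      184      4                 188
1   West   Gizmo      894     22                 916
2   West    Bolt      355     57                 412
3   West   Gizmo      195     64                 259
4   East   Gizmo       52     31                  83
5   East    Bolt      240     73                 313
6   East    Bolt       15     57                  72
pivot: rows=product, cols=region, min(units):
region   East  West
product            
Bolt        4    57
Gizmo      31    22
Finally, value at row 'Bolt', column 'West' = 57.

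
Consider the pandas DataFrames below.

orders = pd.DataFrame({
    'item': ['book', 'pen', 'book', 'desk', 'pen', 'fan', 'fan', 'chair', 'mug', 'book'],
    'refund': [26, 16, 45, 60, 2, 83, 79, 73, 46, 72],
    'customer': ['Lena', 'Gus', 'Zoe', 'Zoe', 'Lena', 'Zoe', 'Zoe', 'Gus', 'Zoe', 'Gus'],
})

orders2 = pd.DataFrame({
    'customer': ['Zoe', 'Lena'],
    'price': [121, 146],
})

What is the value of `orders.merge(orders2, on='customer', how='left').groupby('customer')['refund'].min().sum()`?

merge on 'customer' (how='left') → 10 rows:
    item  refund customer  price
0   book      26     Lena  146.0
1    pen      16      Gus    NaN
2   book      45      Zoe  121.0
3   desk      60      Zoe  121.0
4    pen       2     Lena  146.0
5    fan      83      Zoe  121.0
6    fan      79      Zoe  121.0
7  chair      73      Gus    NaN
8    mug      46      Zoe  121.0
9   book      72      Gus    NaN
group by customer, min of refund:
customer
Gus     16
Lena     2
Zoe     45
Name: refund, dtype: int64

63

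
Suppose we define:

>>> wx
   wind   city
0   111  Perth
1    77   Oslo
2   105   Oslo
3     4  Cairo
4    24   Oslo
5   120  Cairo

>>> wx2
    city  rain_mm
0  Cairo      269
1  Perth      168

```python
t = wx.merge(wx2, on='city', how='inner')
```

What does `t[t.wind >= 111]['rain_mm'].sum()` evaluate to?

437

merge on 'city' (how='inner') → 3 rows:
   wind   city  rain_mm
0   111  Perth      168
1     4  Cairo      269
2   120  Cairo      269
filter rows where wind >= 111:
   wind   city  rain_mm
0   111  Perth      168
2   120  Cairo      269
Hence 437.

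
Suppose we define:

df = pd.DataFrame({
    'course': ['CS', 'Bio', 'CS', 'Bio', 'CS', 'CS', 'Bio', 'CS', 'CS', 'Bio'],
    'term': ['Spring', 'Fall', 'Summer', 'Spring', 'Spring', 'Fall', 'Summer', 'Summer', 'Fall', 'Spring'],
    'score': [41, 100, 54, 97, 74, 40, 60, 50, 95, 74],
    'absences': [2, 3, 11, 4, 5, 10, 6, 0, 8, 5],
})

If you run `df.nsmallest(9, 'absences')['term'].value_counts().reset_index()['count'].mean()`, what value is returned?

take 9 rows with smallest absences:
  course    term  score  absences
7     CS  Summer     50         0
0     CS  Spring     41         2
1    Bio    Fall    100         3
3    Bio  Spring     97         4
4     CS  Spring     74         5
9    Bio  Spring     74         5
6    Bio  Summer     60         6
8     CS    Fall     95         8
5     CS    Fall     40        10
value_counts of term:
term
Spring    4
Fall      3
Summer    2
Name: count, dtype: int64
reset_index():
     term  count
0  Spring      4
1    Fall      3
2  Summer      2
Reading off the mean of column 'count', we get 3.0.

3.0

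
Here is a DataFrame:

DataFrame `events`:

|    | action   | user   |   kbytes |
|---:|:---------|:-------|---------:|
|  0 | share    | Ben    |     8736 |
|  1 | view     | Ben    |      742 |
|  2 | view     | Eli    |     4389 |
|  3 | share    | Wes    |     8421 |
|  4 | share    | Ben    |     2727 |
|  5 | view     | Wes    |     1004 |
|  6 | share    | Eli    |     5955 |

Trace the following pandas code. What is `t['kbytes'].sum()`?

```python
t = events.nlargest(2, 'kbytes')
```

take 2 rows with largest kbytes:
  action user  kbytes
0  share  Ben    8736
3  share  Wes    8421
Then the sum of column 'kbytes': 17157

17157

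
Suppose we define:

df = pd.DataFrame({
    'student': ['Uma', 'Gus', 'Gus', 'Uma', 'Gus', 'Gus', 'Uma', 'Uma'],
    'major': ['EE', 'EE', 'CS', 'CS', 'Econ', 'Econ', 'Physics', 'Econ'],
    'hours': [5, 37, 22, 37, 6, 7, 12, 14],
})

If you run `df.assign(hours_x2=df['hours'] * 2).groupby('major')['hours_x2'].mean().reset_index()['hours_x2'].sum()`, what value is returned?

add column hours_x2 = df['hours'] * 2:
  student    major  hours  hours_x2
0     Uma       EE      5        10
1     Gus       EE     37        74
2     Gus       CS     22        44
3     Uma       CS     37        74
4     Gus     Econ      6        12
5     Gus     Econ      7        14
6     Uma  Physics     12        24
7     Uma     Econ     14        28
group by major, mean of hours_x2:
major
CS         59.0
EE         42.0
Econ       18.0
Physics    24.0
Name: hours_x2, dtype: float64
reset_index():
     major  hours_x2
0       CS      59.0
1       EE      42.0
2     Econ      18.0
3  Physics      24.0

143.0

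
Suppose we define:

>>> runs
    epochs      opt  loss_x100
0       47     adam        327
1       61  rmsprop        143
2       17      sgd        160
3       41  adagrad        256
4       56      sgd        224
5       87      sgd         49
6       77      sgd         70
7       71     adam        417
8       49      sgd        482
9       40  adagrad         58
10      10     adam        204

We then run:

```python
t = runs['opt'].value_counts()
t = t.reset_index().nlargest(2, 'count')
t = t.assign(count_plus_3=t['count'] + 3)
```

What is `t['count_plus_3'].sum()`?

14

value_counts of opt:
opt
sgd        5
adam       3
adagrad    2
rmsprop    1
Name: count, dtype: int64
reset_index():
       opt  count
0      sgd      5
1     adam      3
2  adagrad      2
3  rmsprop      1
take 2 rows with largest count:
    opt  count
0   sgd      5
1  adam      3
add column count_plus_3 = t['count'] + 3:
    opt  count  count_plus_3
0   sgd      5             8
1  adam      3             6
Then the sum of column 'count_plus_3': 14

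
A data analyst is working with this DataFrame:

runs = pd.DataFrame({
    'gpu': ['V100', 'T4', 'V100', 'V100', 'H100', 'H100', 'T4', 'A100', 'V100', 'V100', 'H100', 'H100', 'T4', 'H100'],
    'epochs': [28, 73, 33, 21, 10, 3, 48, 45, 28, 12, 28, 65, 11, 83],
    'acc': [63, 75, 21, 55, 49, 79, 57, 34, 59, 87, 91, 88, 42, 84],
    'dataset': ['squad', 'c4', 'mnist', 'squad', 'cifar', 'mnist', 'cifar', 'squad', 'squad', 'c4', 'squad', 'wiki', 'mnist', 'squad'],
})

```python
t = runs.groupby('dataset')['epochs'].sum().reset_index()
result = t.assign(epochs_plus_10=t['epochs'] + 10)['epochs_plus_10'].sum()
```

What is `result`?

group by dataset, sum of epochs:
dataset
c4        85
cifar     58
mnist     47
squad    233
wiki      65
Name: epochs, dtype: int64
reset_index():
  dataset  epochs
0      c4      85
1   cifar      58
2   mnist      47
3   squad     233
4    wiki      65
add column epochs_plus_10 = t['epochs'] + 10:
  dataset  epochs  epochs_plus_10
0      c4      85              95
1   cifar      58              68
2   mnist      47              57
3   squad     233             243
4    wiki      65              75
The sum of column 'epochs_plus_10' is 538.

538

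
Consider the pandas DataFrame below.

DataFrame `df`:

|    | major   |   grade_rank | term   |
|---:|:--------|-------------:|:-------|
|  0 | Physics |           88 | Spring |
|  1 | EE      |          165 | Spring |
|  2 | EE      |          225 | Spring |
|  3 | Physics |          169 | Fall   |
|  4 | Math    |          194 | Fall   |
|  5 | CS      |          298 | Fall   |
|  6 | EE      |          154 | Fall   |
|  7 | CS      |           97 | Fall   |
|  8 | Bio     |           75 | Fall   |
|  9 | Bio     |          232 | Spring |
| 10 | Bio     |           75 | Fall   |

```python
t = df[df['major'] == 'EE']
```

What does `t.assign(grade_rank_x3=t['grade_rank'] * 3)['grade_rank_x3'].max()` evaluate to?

675

filter rows where major == 'EE':
  major  grade_rank    term
1    EE         165  Spring
2    EE         225  Spring
6    EE         154    Fall
add column grade_rank_x3 = t['grade_rank'] * 3:
  major  grade_rank    term  grade_rank_x3
1    EE         165  Spring            495
2    EE         225  Spring            675
6    EE         154    Fall            462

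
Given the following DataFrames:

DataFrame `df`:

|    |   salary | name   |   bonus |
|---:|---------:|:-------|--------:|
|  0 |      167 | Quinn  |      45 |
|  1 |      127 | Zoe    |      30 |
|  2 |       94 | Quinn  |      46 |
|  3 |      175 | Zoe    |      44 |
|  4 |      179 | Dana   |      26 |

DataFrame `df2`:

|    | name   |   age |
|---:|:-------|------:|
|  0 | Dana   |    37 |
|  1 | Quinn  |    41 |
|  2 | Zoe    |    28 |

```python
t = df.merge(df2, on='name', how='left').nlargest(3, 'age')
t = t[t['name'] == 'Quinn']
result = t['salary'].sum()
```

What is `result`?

merge on 'name' (how='left') → 5 rows:
   salary   name  bonus  age
0     167  Quinn     45   41
1     127    Zoe     30   28
2      94  Quinn     46   41
3     175    Zoe     44   28
4     179   Dana     26   37
take 3 rows with largest age:
   salary   name  bonus  age
0     167  Quinn     45   41
2      94  Quinn     46   41
4     179   Dana     26   37
filter rows where name == 'Quinn':
   salary   name  bonus  age
0     167  Quinn     45   41
2      94  Quinn     46   41
The sum of column 'salary' is 261.

261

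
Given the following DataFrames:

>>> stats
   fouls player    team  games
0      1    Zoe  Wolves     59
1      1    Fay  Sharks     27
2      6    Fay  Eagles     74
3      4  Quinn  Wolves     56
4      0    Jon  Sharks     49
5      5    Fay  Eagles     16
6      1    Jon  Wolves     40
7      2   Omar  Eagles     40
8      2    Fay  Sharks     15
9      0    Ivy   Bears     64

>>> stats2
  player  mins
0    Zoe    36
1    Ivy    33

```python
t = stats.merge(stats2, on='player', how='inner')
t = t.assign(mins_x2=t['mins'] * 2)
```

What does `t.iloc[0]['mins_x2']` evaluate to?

72

merge on 'player' (how='inner') → 2 rows:
   fouls player    team  games  mins
0      1    Zoe  Wolves     59    36
1      0    Ivy   Bears     64    33
add column mins_x2 = t['mins'] * 2:
   fouls player    team  games  mins  mins_x2
0      1    Zoe  Wolves     59    36       72
1      0    Ivy   Bears     64    33       66
Finally, value at position 0, column 'mins_x2' = 72.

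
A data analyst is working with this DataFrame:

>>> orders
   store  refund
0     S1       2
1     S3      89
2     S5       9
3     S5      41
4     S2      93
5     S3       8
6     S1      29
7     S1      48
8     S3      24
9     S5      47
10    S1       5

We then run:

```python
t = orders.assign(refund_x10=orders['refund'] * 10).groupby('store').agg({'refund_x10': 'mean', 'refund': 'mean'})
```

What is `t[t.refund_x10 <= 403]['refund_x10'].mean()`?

add column refund_x10 = orders['refund'] * 10:
   store  refund  refund_x10
0     S1       2          20
1     S3      89         890
2     S5       9          90
3     S5      41         410
4     S2      93         930
5     S3       8          80
6     S1      29         290
7     S1      48         480
8     S3      24         240
9     S5      47         470
10    S1       5          50
group by store: mean(refund_x10), mean(refund):
       refund_x10     refund
store                       
S1     210.000000  21.000000
S2     930.000000  93.000000
S3     403.333333  40.333333
S5     323.333333  32.333333
filter rows where refund_x10 <= 403:
       refund_x10     refund
store                       
S1     210.000000  21.000000
S5     323.333333  32.333333
Reading off the mean of column 'refund_x10', we get 266.666666667.

266.666666667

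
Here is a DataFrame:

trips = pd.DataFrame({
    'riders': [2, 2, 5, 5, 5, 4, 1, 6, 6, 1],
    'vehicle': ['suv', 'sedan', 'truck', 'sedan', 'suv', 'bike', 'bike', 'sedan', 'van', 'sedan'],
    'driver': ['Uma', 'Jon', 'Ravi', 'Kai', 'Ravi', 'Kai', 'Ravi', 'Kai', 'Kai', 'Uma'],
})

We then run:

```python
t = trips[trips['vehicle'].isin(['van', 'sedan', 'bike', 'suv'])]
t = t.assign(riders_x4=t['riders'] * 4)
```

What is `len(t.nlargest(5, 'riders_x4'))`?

filter rows where vehicle in ['van', 'sedan', 'bike', 'suv']:
   riders vehicle driver
0       2     suv    Uma
1       2   sedan    Jon
3       5   sedan    Kai
4       5     suv   Ravi
5       4    bike    Kai
6       1    bike   Ravi
7       6   sedan    Kai
8       6     van    Kai
9       1   sedan    Uma
add column riders_x4 = t['riders'] * 4:
   riders vehicle driver  riders_x4
0       2     suv    Uma          8
1       2   sedan    Jon          8
3       5   sedan    Kai         20
4       5     suv   Ravi         20
5       4    bike    Kai         16
6       1    bike   Ravi          4
7       6   sedan    Kai         24
8       6     van    Kai         24
9       1   sedan    Uma          4
take 5 rows with largest riders_x4:
   riders vehicle driver  riders_x4
7       6   sedan    Kai         24
8       6     van    Kai         24
3       5   sedan    Kai         20
4       5     suv   Ravi         20
5       4    bike    Kai         16
number of rows → 5

5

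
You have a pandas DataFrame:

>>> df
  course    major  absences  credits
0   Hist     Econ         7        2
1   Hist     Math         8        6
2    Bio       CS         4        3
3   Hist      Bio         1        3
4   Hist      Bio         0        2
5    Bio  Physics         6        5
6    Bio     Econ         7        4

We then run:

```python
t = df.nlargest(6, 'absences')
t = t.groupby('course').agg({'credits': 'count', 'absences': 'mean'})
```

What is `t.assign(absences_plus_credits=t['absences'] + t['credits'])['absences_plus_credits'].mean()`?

take 6 rows with largest absences:
  course    major  absences  credits
1   Hist     Math         8        6
0   Hist     Econ         7        2
6    Bio     Econ         7        4
5    Bio  Physics         6        5
2    Bio       CS         4        3
3   Hist      Bio         1        3
group by course: count(credits), mean(absences):
        credits  absences
course                   
Bio           3  5.666667
Hist          3  5.333333
add column absences_plus_credits = t['absences'] + t['credits']:
        credits  absences  absences_plus_credits
course                                          
Bio           3  5.666667               8.666667
Hist          3  5.333333               8.333333
Taking the mean of column 'absences_plus_credits' gives 8.5.

8.5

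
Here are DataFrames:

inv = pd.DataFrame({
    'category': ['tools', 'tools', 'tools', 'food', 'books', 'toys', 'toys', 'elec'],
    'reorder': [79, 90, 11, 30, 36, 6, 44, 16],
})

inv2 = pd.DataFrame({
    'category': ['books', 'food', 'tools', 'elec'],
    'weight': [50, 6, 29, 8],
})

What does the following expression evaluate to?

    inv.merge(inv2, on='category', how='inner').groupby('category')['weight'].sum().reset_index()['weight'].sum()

151

merge on 'category' (how='inner') → 6 rows:
  category  reorder  weight
0    tools       79      29
1    tools       90      29
2    tools       11      29
3     food       30       6
4    books       36      50
5     elec       16       8
group by category, sum of weight:
category
books    50
elec      8
food      6
tools    87
Name: weight, dtype: int64
reset_index():
  category  weight
0    books      50
1     elec       8
2     food       6
3    tools      87
sum of column 'weight' → 151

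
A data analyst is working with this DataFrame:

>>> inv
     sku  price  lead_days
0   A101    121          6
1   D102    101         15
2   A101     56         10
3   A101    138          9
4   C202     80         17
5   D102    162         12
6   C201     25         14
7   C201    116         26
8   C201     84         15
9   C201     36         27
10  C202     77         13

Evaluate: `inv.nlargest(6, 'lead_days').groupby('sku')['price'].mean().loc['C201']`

65.25

take 6 rows with largest lead_days:
    sku  price  lead_days
9  C201     36         27
7  C201    116         26
4  C202     80         17
1  D102    101         15
8  C201     84         15
6  C201     25         14
group by sku, mean of price:
sku
C201     65.25
C202     80.00
D102    101.00
Name: price, dtype: float64
value at index 'C201' → 65.25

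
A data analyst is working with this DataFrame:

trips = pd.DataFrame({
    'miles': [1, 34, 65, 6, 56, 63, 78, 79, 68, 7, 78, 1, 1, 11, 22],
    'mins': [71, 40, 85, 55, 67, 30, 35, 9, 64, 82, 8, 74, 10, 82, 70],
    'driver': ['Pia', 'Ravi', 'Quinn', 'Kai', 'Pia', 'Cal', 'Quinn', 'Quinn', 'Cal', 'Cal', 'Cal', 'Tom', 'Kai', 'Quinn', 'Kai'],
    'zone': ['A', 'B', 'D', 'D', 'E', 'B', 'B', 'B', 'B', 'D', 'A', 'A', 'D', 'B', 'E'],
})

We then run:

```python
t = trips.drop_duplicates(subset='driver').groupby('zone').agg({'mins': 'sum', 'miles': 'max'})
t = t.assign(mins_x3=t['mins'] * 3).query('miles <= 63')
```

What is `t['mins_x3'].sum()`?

drop duplicate driver (keep=first):
    miles  mins driver zone
0       1    71    Pia    A
1      34    40   Ravi    B
2      65    85  Quinn    D
3       6    55    Kai    D
5      63    30    Cal    B
11      1    74    Tom    A
group by zone: sum(mins), max(miles):
      mins  miles
zone             
A      145      1
B       70     63
D      140     65
add column mins_x3 = t['mins'] * 3:
      mins  miles  mins_x3
zone                      
A      145      1      435
B       70     63      210
D      140     65      420
filter rows where miles <= 63:
      mins  miles  mins_x3
zone                      
A      145      1      435
B       70     63      210

645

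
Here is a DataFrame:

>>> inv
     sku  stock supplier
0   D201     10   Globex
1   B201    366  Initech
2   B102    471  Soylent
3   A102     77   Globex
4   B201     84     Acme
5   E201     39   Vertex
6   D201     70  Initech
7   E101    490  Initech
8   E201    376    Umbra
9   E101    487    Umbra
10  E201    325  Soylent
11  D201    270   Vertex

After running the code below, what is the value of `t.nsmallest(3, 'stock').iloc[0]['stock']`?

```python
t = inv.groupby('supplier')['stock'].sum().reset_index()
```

group by supplier, sum of stock:
supplier
Acme        84
Globex      87
Initech    926
Soylent    796
Umbra      863
Vertex     309
Name: stock, dtype: int64
reset_index():
  supplier  stock
0     Acme     84
1   Globex     87
2  Initech    926
3  Soylent    796
4    Umbra    863
5   Vertex    309
take 3 rows with smallest stock:
  supplier  stock
0     Acme     84
1   Globex     87
5   Vertex    309

84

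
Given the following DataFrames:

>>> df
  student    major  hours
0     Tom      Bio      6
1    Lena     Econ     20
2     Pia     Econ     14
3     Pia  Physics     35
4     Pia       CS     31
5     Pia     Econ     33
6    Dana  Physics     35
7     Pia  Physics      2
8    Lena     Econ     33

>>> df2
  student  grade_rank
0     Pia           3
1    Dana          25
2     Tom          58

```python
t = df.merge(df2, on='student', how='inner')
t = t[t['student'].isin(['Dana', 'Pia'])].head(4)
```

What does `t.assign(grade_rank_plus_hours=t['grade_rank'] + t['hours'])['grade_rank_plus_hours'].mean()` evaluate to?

merge on 'student' (how='inner') → 7 rows:
  student    major  hours  grade_rank
0     Tom      Bio      6          58
1     Pia     Econ     14           3
2     Pia  Physics     35           3
3     Pia       CS     31           3
4     Pia     Econ     33           3
5    Dana  Physics     35          25
6     Pia  Physics      2           3
filter rows where student in ['Dana', 'Pia']:
  student    major  hours  grade_rank
1     Pia     Econ     14           3
2     Pia  Physics     35           3
3     Pia       CS     31           3
4     Pia     Econ     33           3
5    Dana  Physics     35          25
6     Pia  Physics      2           3
take first 4 rows:
  student    major  hours  grade_rank
1     Pia     Econ     14           3
2     Pia  Physics     35           3
3     Pia       CS     31           3
4     Pia     Econ     33           3
add column grade_rank_plus_hours = t['grade_rank'] + t['hours']:
  student    major  hours  grade_rank  grade_rank_plus_hours
1     Pia     Econ     14           3                     17
2     Pia  Physics     35           3                     38
3     Pia       CS     31           3                     34
4     Pia     Econ     33           3                     36

31.25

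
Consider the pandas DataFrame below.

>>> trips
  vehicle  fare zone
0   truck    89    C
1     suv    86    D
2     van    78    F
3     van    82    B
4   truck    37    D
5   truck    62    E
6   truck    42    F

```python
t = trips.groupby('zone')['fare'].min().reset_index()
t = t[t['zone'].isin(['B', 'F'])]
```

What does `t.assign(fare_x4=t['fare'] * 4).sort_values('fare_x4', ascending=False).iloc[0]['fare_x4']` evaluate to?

group by zone, min of fare:
zone
B    82
C    89
D    37
E    62
F    42
Name: fare, dtype: int64
reset_index():
  zone  fare
0    B    82
1    C    89
2    D    37
3    E    62
4    F    42
filter rows where zone in ['B', 'F']:
  zone  fare
0    B    82
4    F    42
add column fare_x4 = t['fare'] * 4:
  zone  fare  fare_x4
0    B    82      328
4    F    42      168
sort by fare_x4 descending:
  zone  fare  fare_x4
0    B    82      328
4    F    42      168

328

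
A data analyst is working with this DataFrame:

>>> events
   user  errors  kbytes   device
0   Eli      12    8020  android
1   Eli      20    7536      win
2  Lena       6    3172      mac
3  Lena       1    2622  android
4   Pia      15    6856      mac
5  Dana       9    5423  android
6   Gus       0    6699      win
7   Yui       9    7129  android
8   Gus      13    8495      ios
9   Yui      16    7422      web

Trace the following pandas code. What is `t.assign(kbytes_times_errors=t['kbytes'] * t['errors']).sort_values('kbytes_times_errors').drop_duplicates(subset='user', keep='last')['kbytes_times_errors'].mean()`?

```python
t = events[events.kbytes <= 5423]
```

33919.5

filter rows where kbytes <= 5423:
   user  errors  kbytes   device
2  Lena       6    3172      mac
3  Lena       1    2622  android
5  Dana       9    5423  android
add column kbytes_times_errors = t['kbytes'] * t['errors']:
   user  errors  kbytes   device  kbytes_times_errors
2  Lena       6    3172      mac                19032
3  Lena       1    2622  android                 2622
5  Dana       9    5423  android                48807
sort by kbytes_times_errors:
   user  errors  kbytes   device  kbytes_times_errors
3  Lena       1    2622  android                 2622
2  Lena       6    3172      mac                19032
5  Dana       9    5423  android                48807
drop duplicate user (keep=last):
   user  errors  kbytes   device  kbytes_times_errors
2  Lena       6    3172      mac                19032
5  Dana       9    5423  android                48807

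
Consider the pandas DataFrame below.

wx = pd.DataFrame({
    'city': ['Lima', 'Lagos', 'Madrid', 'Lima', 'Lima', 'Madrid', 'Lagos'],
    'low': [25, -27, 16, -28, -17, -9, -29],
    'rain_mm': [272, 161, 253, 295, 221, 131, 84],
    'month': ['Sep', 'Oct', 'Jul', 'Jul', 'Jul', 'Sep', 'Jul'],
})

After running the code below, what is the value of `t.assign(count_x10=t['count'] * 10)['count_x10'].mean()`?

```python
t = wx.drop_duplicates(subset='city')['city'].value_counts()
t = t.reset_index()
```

10.0

drop duplicate city (keep=first):
     city  low  rain_mm month
0    Lima   25      272   Sep
1   Lagos  -27      161   Oct
2  Madrid   16      253   Jul
value_counts of city:
city
Lima      1
Lagos     1
Madrid    1
Name: count, dtype: int64
reset_index():
     city  count
0    Lima      1
1   Lagos      1
2  Madrid      1
add column count_x10 = t['count'] * 10:
     city  count  count_x10
0    Lima      1         10
1   Lagos      1         10
2  Madrid      1         10
So mean() = 10.0.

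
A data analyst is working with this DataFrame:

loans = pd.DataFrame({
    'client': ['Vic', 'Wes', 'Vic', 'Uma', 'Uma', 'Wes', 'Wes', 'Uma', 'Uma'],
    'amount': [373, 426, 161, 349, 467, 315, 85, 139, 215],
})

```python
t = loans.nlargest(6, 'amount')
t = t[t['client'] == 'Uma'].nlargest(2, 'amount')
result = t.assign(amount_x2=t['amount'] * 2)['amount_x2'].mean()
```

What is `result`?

816.0

take 6 rows with largest amount:
  client  amount
4    Uma     467
1    Wes     426
0    Vic     373
3    Uma     349
5    Wes     315
8    Uma     215
filter rows where client == 'Uma':
  client  amount
4    Uma     467
3    Uma     349
8    Uma     215
take 2 rows with largest amount:
  client  amount
4    Uma     467
3    Uma     349
add column amount_x2 = t['amount'] * 2:
  client  amount  amount_x2
4    Uma     467        934
3    Uma     349        698
Then the mean of column 'amount_x2': 816.0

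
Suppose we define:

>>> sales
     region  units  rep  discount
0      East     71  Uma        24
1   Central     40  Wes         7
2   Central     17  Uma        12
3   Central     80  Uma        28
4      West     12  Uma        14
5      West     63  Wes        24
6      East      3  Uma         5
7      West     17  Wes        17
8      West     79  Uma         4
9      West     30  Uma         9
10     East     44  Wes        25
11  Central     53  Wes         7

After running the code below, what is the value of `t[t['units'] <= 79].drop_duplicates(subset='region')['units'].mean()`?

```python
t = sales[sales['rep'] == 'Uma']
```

33.3333333333

filter rows where rep == 'Uma':
    region  units  rep  discount
0     East     71  Uma        24
2  Central     17  Uma        12
3  Central     80  Uma        28
4     West     12  Uma        14
6     East      3  Uma         5
8     West     79  Uma         4
9     West     30  Uma         9
filter rows where units <= 79:
    region  units  rep  discount
0     East     71  Uma        24
2  Central     17  Uma        12
4     West     12  Uma        14
6     East      3  Uma         5
8     West     79  Uma         4
9     West     30  Uma         9
drop duplicate region (keep=first):
    region  units  rep  discount
0     East     71  Uma        24
2  Central     17  Uma        12
4     West     12  Uma        14
Reading off the mean of column 'units', we get 33.3333333333.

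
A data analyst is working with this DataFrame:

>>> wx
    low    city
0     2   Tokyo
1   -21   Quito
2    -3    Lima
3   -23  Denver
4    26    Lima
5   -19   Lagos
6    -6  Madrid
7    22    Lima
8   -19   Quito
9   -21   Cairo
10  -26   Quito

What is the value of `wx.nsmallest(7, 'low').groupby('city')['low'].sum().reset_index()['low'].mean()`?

take 7 rows with smallest low:
    low    city
10  -26   Quito
3   -23  Denver
1   -21   Quito
9   -21   Cairo
5   -19   Lagos
8   -19   Quito
6    -6  Madrid
group by city, sum of low:
city
Cairo    -21
Denver   -23
Lagos    -19
Madrid    -6
Quito    -66
Name: low, dtype: int64
reset_index():
     city  low
0   Cairo  -21
1  Denver  -23
2   Lagos  -19
3  Madrid   -6
4   Quito  -66

-27.0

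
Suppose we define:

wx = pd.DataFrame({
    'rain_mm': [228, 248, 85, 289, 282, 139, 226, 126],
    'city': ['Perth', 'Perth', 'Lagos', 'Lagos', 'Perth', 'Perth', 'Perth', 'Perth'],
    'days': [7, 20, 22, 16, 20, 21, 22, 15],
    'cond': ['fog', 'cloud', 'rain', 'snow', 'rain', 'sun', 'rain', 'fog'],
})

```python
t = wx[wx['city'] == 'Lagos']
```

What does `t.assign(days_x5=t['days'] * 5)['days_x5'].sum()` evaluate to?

190

filter rows where city == 'Lagos':
   rain_mm   city  days  cond
2       85  Lagos    22  rain
3      289  Lagos    16  snow
add column days_x5 = t['days'] * 5:
   rain_mm   city  days  cond  days_x5
2       85  Lagos    22  rain      110
3      289  Lagos    16  snow       80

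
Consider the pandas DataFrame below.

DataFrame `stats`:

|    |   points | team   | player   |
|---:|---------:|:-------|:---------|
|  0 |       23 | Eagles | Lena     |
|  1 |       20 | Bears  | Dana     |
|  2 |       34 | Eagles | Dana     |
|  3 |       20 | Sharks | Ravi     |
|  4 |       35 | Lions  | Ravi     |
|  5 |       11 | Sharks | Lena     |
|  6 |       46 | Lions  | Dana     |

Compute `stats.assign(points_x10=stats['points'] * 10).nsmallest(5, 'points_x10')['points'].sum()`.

add column points_x10 = stats['points'] * 10:
   points    team player  points_x10
0      23  Eagles   Lena         230
1      20   Bears   Dana         200
2      34  Eagles   Dana         340
3      20  Sharks   Ravi         200
4      35   Lions   Ravi         350
5      11  Sharks   Lena         110
6      46   Lions   Dana         460
take 5 rows with smallest points_x10:
   points    team player  points_x10
5      11  Sharks   Lena         110
1      20   Bears   Dana         200
3      20  Sharks   Ravi         200
0      23  Eagles   Lena         230
2      34  Eagles   Dana         340

108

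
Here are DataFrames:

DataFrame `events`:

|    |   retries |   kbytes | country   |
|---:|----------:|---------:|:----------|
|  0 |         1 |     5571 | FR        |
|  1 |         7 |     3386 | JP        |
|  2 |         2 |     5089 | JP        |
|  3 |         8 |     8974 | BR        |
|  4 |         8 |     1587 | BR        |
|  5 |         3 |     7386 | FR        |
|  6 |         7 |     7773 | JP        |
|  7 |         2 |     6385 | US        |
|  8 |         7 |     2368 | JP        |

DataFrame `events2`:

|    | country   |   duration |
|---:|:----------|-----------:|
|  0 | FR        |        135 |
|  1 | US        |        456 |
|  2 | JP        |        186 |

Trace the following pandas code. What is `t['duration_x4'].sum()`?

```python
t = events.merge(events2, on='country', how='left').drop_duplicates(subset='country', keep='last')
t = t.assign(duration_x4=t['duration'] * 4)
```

merge on 'country' (how='left') → 9 rows:
   retries  kbytes country  duration
0        1    5571      FR     135.0
1        7    3386      JP     186.0
2        2    5089      JP     186.0
3        8    8974      BR       NaN
4        8    1587      BR       NaN
5        3    7386      FR     135.0
6        7    7773      JP     186.0
7        2    6385      US     456.0
8        7    2368      JP     186.0
drop duplicate country (keep=last):
   retries  kbytes country  duration
4        8    1587      BR       NaN
5        3    7386      FR     135.0
7        2    6385      US     456.0
8        7    2368      JP     186.0
add column duration_x4 = t['duration'] * 4:
   retries  kbytes country  duration  duration_x4
4        8    1587      BR       NaN          NaN
5        3    7386      FR     135.0        540.0
7        2    6385      US     456.0       1824.0
8        7    2368      JP     186.0        744.0
So sum() = 3108.0.

3108.0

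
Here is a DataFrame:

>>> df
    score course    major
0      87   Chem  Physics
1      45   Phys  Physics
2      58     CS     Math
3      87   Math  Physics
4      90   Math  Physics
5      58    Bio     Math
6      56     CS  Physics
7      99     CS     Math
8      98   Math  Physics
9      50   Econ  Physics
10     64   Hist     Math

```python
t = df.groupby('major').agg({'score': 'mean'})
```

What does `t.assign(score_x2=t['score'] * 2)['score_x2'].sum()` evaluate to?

286.071428571

group by major, mean of score:
             score
major             
Math     69.750000
Physics  73.285714
add column score_x2 = t['score'] * 2:
             score    score_x2
major                         
Math     69.750000  139.500000
Physics  73.285714  146.571429
Taking the sum of column 'score_x2' gives 286.071428571.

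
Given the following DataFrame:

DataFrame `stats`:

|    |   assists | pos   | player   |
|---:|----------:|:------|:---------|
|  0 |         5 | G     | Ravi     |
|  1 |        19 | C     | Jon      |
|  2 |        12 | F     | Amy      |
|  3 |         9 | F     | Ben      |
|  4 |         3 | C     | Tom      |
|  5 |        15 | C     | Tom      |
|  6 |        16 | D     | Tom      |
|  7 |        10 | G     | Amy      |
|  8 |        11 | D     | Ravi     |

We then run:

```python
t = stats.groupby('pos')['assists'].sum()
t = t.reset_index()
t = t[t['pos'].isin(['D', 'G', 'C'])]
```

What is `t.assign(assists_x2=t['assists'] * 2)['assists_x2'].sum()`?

group by pos, sum of assists:
pos
C    37
D    27
F    21
G    15
Name: assists, dtype: int64
reset_index():
  pos  assists
0   C       37
1   D       27
2   F       21
3   G       15
filter rows where pos in ['D', 'G', 'C']:
  pos  assists
0   C       37
1   D       27
3   G       15
add column assists_x2 = t['assists'] * 2:
  pos  assists  assists_x2
0   C       37          74
1   D       27          54
3   G       15          30

158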